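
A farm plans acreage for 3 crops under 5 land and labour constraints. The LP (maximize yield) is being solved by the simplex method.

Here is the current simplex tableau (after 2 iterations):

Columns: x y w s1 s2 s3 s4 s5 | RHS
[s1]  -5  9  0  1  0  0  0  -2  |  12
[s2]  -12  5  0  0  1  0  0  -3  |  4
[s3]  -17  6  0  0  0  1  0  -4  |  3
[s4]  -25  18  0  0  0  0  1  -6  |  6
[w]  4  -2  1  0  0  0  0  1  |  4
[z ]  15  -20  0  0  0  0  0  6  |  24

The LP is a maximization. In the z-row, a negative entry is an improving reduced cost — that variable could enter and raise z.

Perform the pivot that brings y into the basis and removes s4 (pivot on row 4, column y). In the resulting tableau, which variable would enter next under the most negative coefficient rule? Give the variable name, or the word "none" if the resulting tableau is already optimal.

x

Pivot element 18. New z-row = old z-row − (-20)·(row 4/18).
Updated z-row coefficients: x: -115/9, y: 0, w: 0, s1: 0, s2: 0, s3: 0, s4: 10/9, s5: -2/3.
The most negative is -115/9 in column x, so x would enter next.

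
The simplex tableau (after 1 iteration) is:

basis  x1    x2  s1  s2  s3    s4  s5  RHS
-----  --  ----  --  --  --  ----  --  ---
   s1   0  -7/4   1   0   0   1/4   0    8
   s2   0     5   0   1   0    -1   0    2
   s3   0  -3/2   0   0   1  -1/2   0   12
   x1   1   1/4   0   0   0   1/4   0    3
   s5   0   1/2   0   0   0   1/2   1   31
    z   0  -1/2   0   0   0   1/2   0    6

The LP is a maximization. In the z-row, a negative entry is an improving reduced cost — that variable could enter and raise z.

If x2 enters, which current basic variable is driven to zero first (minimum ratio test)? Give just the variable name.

s2

Ratios: row 1 (s1): entry -7/4 ≤ 0, skip; row 2 (s2): 2/5 = 2/5; row 3 (s3): entry -3/2 ≤ 0, skip; row 4 (x1): 3/(1/4) = 12; row 5 (s5): 31/(1/2) = 62.
Minimum ratio 2/5 is in the s2 row, so s2 leaves.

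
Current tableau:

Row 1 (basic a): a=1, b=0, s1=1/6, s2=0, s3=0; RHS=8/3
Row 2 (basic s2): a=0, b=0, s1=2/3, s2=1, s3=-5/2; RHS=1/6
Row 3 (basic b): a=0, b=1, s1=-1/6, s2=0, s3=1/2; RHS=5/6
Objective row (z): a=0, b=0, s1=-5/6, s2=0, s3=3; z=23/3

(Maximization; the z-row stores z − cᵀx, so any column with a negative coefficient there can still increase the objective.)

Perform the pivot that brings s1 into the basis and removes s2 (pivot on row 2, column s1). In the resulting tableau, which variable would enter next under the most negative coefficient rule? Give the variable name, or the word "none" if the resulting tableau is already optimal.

Pivot element 2/3. New z-row = old z-row − (-5/6)·(row 2/(2/3)).
Updated z-row coefficients: a: 0, b: 0, s1: 0, s2: 5/4, s3: -1/8.
The most negative is -1/8 in column s3, so s3 would enter next.

s3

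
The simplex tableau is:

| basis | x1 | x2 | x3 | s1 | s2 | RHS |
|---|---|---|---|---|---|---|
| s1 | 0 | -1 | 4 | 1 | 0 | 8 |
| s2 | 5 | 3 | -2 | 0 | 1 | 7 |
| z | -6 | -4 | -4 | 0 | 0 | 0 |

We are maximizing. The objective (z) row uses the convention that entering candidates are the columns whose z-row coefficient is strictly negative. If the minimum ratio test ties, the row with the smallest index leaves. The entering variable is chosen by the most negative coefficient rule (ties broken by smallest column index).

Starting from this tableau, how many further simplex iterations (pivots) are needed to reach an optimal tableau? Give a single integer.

3

pivot: x1 in, s2 out → z = 42/5
pivot: x3 in, s1 out → z = 106/5
pivot: x2 in, x1 out → z = 30
No improving column remains; optimal.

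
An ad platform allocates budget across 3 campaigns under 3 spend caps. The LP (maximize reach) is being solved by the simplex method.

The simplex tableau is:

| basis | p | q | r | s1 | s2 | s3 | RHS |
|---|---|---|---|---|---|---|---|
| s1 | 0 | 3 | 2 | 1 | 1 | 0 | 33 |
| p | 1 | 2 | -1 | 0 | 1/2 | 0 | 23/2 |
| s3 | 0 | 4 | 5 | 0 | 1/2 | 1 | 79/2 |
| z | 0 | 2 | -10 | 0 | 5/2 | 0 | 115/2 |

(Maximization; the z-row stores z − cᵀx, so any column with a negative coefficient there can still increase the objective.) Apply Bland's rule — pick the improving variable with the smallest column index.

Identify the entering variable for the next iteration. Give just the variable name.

Objective-row coefficients: p: 0, q: 2, r: -10, s1: 0, s2: 5/2, s3: 0.
Improving columns: r. Bland's rule picks the smallest column index → r.

r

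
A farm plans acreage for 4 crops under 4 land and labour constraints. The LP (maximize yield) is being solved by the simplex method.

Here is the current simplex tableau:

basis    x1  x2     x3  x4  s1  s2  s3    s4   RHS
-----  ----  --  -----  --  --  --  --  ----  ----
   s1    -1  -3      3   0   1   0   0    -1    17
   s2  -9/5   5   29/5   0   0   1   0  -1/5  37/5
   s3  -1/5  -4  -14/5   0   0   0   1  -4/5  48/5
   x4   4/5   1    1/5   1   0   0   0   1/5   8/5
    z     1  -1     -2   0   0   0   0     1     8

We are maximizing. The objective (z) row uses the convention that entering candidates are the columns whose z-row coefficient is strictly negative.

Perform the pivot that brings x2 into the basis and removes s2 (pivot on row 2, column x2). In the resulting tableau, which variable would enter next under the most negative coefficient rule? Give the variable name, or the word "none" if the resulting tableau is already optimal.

x3

Pivot element 5. New z-row = old z-row − (-1)·(row 2/5).
Updated z-row coefficients: x1: 16/25, x2: 0, x3: -21/25, x4: 0, s1: 0, s2: 1/5, s3: 0, s4: 24/25.
The most negative is -21/25 in column x3, so x3 would enter next.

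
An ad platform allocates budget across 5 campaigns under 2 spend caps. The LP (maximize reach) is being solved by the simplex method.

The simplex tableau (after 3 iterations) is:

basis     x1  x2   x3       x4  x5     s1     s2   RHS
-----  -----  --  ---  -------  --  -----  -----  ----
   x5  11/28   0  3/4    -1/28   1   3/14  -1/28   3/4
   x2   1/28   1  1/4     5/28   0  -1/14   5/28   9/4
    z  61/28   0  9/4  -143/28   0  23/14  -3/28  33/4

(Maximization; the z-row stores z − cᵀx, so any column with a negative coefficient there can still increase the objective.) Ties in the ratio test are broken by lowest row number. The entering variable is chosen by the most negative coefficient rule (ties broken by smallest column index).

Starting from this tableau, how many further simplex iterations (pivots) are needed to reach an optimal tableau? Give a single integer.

pivot: x4 in, x2 out → z = 363/5
pivot: s1 in, x5 out → z = 75
No improving column remains; optimal.

2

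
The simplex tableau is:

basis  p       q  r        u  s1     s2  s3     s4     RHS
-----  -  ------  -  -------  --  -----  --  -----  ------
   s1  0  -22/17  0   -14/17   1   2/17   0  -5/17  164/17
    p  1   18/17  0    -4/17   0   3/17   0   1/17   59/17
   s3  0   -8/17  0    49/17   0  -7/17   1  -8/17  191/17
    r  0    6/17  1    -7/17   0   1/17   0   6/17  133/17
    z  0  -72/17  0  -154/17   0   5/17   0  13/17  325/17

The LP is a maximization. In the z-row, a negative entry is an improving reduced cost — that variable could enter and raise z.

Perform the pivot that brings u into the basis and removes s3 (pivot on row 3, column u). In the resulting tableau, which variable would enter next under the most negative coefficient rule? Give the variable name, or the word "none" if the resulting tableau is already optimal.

q

Pivot element 49/17. New z-row = old z-row − (-154/17)·(row 3/(49/17)).
Updated z-row coefficients: p: 0, q: -40/7, r: 0, u: 0, s1: 0, s2: -1, s3: 22/7, s4: -5/7.
The most negative is -40/7 in column q, so q would enter next.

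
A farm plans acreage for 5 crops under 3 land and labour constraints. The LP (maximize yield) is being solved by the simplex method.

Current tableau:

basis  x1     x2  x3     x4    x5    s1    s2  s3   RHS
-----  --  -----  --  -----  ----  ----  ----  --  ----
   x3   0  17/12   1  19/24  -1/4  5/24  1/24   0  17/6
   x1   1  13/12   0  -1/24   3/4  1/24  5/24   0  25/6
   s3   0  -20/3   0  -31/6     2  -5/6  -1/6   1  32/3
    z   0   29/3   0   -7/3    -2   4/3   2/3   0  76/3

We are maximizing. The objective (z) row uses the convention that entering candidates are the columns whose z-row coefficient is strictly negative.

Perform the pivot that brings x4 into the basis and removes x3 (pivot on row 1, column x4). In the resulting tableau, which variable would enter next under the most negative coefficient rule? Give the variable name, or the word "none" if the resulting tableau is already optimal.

Pivot element 19/24. New z-row = old z-row − (-7/3)·(row 1/(19/24)).
Updated z-row coefficients: x1: 0, x2: 263/19, x3: 56/19, x4: 0, x5: -52/19, s1: 37/19, s2: 15/19, s3: 0.
The most negative is -52/19 in column x5, so x5 would enter next.

x5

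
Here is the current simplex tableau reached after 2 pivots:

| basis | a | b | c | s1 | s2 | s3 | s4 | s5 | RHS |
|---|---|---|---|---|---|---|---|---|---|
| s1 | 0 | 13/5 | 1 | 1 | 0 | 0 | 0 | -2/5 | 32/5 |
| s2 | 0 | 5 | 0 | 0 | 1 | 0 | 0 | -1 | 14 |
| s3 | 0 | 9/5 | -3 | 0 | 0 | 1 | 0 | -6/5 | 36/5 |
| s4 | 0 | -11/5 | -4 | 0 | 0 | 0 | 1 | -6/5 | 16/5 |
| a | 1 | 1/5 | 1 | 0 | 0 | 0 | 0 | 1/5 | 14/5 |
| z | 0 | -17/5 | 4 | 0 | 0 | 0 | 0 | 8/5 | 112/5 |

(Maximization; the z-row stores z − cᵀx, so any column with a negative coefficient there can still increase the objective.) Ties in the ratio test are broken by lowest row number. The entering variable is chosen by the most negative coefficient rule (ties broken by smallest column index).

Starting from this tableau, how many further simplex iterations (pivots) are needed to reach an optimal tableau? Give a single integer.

pivot: b in, s1 out → z = 400/13
No improving column remains; optimal.

1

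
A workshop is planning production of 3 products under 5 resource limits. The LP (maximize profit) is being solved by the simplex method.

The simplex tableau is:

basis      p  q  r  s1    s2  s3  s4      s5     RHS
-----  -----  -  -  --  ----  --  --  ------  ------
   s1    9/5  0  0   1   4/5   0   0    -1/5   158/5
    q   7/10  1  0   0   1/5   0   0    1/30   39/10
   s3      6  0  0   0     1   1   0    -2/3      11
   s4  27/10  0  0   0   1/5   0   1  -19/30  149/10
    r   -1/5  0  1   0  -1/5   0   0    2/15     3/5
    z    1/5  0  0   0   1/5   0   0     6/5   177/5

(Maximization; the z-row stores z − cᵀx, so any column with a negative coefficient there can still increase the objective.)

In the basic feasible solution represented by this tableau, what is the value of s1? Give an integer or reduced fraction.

158/5

s1 is basic (row 1); its value is the RHS of that row: 158/5.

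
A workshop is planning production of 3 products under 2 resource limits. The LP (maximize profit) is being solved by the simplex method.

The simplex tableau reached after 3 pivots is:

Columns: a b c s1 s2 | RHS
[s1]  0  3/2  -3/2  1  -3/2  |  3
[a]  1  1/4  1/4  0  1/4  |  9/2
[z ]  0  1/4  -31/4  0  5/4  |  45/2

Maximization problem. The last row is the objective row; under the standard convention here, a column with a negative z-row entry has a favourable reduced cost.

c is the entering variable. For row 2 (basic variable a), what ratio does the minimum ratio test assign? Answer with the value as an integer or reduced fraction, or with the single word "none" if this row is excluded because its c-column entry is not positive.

18

Ratio = RHS / (c entry) = (9/2) / (1/4) = 18.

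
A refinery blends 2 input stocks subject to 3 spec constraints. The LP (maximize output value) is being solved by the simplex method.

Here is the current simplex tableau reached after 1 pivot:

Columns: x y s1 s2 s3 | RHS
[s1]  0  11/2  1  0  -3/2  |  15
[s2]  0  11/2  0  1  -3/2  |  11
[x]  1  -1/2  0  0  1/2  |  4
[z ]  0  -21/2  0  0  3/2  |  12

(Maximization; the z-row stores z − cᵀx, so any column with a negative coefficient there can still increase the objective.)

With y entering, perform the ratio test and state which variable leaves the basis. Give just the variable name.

Ratios: row 1 (s1): 15/(11/2) = 30/11; row 2 (s2): 11/(11/2) = 2; row 3 (x): entry -1/2 ≤ 0, skip.
Minimum ratio 2 is in the s2 row, so s2 leaves.

s2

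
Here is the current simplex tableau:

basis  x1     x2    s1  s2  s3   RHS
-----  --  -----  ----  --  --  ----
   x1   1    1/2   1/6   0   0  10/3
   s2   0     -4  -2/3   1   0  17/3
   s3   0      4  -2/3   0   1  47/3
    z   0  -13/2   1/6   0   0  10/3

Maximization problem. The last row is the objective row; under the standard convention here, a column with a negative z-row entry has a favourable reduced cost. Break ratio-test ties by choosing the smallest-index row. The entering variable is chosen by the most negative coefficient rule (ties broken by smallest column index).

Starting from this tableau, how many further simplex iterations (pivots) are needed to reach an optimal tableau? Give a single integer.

2

pivot: x2 in, s3 out → z = 691/24
pivot: s1 in, x1 out → z = 203/6
No improving column remains; optimal.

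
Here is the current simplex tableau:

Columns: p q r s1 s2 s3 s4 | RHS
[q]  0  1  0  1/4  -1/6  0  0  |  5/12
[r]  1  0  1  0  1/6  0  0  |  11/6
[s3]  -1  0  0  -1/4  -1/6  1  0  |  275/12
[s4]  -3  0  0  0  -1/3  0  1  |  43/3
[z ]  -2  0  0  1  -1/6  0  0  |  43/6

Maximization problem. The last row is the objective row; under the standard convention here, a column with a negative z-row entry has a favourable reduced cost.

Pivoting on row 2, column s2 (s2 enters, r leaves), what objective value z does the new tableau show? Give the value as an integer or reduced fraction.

9

Minimum ratio for s2: (11/6)/(1/6) = 11.
z changes by −(z-row coeff of s2)·ratio = −(-1/6)·11 = 11/6.
New z = 43/6 + (11/6) = 9.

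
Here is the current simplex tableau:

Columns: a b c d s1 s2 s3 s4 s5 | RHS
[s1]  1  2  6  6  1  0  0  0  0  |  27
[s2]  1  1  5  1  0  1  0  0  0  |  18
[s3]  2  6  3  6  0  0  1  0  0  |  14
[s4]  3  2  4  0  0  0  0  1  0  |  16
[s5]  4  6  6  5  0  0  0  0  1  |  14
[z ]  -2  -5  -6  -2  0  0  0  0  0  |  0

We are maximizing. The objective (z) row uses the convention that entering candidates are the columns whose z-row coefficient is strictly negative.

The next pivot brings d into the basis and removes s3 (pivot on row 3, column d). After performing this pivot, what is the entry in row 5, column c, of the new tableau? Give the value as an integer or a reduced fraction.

Pivot element is row 3, column d: 6.
Normalize row 3: new (row 3, c) = 3/6 = 1/2.
row 5 ← row 5 − 5·(new row 3): 6 − 5·(1/2) = 7/2.

7/2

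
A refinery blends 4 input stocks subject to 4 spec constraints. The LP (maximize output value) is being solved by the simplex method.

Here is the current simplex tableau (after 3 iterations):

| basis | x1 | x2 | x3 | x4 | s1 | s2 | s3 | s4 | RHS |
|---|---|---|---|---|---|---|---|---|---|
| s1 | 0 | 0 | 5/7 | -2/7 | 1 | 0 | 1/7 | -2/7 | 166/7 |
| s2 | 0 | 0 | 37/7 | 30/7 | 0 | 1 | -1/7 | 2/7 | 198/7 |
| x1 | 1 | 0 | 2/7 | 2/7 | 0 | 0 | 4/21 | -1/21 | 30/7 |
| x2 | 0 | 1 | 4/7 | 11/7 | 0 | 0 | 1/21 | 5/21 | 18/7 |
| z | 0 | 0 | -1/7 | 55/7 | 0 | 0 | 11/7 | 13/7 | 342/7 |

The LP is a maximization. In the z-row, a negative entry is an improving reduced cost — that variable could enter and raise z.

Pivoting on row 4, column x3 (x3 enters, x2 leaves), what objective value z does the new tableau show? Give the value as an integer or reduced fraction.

Minimum ratio for x3: (18/7)/(4/7) = 9/2.
z changes by −(z-row coeff of x3)·ratio = −(-1/7)·(9/2) = 9/14.
New z = 342/7 + (9/14) = 99/2.

99/2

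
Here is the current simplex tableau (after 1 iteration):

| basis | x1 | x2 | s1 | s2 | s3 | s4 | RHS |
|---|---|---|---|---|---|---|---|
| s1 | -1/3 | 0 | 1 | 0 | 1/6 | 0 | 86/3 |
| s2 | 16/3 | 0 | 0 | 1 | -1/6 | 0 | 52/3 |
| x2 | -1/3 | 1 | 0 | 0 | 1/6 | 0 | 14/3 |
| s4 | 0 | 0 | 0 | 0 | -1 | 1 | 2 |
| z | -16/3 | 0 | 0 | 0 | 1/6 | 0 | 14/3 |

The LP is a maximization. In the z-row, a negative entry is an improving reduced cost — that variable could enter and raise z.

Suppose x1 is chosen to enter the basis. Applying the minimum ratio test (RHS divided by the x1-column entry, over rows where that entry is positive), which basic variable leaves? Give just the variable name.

Ratios: row 1 (s1): entry -1/3 ≤ 0, skip; row 2 (s2): (52/3)/(16/3) = 13/4; row 3 (x2): entry -1/3 ≤ 0, skip; row 4 (s4): entry 0 ≤ 0, skip.
Minimum ratio 13/4 is in the s2 row, so s2 leaves.

s2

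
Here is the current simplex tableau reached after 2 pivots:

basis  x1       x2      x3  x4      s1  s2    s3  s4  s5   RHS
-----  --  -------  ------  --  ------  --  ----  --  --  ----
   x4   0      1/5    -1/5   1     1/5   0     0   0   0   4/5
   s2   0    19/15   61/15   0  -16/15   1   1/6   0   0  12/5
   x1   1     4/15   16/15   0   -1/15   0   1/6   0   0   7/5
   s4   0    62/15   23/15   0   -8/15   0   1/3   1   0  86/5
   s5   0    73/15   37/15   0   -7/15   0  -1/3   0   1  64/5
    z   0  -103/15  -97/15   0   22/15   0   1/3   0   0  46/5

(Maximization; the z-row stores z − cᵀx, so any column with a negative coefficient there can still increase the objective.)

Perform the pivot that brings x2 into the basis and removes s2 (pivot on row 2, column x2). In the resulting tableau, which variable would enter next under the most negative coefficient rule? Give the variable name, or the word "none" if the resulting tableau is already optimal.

Pivot element 19/15. New z-row = old z-row − (-103/15)·(row 2/(19/15)).
Updated z-row coefficients: x1: 0, x2: 0, x3: 296/19, x4: 0, s1: -82/19, s2: 103/19, s3: 47/38, s4: 0, s5: 0.
The most negative is -82/19 in column s1, so s1 would enter next.

s1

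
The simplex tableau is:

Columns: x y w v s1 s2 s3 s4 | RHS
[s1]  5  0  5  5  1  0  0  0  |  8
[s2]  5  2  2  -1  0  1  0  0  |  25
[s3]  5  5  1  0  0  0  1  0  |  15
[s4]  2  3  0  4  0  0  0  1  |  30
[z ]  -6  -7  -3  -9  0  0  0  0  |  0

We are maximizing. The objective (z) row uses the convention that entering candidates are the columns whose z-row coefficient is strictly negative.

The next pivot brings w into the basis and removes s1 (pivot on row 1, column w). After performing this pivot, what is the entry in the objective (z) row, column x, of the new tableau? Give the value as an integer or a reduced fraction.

Pivot element is row 1, column w: 5.
Normalize row 1: new (row 1, x) = 5/5 = 1.
z-row ← z-row − (-3)·(new row 1): -6 − (-3)·1 = -3.

-3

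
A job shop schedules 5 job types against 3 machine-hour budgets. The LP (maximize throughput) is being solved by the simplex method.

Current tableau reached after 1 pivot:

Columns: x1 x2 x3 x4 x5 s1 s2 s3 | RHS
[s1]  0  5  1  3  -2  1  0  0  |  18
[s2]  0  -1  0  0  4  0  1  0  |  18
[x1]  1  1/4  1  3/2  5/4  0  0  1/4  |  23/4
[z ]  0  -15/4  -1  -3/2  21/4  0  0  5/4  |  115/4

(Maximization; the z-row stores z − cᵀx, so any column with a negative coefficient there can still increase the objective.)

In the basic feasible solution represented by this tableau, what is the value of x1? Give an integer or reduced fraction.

x1 is basic (row 3); its value is the RHS of that row: 23/4.

23/4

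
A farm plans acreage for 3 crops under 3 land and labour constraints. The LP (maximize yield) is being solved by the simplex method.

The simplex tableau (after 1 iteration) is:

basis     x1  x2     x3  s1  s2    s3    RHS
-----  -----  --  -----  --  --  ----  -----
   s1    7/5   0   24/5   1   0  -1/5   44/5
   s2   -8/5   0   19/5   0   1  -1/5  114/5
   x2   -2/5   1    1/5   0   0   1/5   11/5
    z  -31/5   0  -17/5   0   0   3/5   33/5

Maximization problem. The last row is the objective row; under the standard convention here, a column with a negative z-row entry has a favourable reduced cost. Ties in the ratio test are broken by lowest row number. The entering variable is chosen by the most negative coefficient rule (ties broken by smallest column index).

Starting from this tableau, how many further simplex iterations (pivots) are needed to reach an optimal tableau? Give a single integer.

2

pivot: x1 in, s1 out → z = 319/7
pivot: s3 in, x2 out → z = 55
No improving column remains; optimal.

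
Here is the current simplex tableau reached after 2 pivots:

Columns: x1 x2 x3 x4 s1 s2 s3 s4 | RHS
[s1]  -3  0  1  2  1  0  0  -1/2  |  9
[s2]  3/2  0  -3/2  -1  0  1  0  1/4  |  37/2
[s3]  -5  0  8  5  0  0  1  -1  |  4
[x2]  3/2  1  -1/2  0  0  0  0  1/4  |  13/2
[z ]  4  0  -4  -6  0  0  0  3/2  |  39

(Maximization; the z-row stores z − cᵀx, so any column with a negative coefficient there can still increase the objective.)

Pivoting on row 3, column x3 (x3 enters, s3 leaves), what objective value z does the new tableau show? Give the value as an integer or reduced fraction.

41

Minimum ratio for x3: 4/8 = 1/2.
z changes by −(z-row coeff of x3)·ratio = −(-4)·(1/2) = 2.
New z = 39 + 2 = 41.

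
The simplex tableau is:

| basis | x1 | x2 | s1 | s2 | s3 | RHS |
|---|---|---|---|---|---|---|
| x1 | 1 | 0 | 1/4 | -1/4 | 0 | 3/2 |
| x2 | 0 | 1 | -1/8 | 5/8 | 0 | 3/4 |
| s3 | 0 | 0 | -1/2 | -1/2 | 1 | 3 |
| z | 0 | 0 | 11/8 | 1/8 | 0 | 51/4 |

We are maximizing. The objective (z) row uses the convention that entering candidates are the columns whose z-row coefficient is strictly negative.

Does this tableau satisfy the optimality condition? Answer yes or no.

yes

No objective-row coefficient is strictly negative, so no entering variable exists; the tableau is optimal.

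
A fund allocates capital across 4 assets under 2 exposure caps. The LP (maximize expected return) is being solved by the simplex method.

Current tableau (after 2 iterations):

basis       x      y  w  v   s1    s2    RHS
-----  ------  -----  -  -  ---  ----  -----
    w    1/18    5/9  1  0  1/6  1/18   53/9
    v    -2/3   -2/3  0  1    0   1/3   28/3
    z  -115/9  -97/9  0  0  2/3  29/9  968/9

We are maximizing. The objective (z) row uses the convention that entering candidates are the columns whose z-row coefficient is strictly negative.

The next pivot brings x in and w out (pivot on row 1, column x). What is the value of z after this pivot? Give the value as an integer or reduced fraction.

Minimum ratio for x: (53/9)/(1/18) = 106.
z changes by −(z-row coeff of x)·ratio = −(-115/9)·106 = 12190/9.
New z = 968/9 + (12190/9) = 1462.

1462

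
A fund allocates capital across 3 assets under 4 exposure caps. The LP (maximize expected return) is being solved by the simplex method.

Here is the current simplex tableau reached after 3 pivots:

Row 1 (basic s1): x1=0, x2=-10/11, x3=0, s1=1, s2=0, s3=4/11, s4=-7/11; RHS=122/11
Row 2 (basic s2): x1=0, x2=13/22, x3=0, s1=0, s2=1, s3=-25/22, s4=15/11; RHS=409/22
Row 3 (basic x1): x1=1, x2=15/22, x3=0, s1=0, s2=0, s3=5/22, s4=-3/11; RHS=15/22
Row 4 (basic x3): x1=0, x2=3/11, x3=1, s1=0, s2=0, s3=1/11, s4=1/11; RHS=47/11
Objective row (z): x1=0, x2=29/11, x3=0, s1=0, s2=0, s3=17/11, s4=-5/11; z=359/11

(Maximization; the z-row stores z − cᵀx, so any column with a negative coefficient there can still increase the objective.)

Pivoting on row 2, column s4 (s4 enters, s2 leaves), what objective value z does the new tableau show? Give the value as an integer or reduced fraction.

Minimum ratio for s4: (409/22)/(15/11) = 409/30.
z changes by −(z-row coeff of s4)·ratio = −(-5/11)·(409/30) = 409/66.
New z = 359/11 + (409/66) = 233/6.

233/6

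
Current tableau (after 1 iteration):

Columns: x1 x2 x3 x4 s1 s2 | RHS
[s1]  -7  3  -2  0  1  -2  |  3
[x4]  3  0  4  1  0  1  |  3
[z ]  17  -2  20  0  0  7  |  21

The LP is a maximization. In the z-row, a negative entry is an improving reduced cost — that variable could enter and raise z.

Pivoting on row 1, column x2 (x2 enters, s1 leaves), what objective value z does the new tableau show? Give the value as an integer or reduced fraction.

Minimum ratio for x2: 3/3 = 1.
z changes by −(z-row coeff of x2)·ratio = −(-2)·1 = 2.
New z = 21 + 2 = 23.

23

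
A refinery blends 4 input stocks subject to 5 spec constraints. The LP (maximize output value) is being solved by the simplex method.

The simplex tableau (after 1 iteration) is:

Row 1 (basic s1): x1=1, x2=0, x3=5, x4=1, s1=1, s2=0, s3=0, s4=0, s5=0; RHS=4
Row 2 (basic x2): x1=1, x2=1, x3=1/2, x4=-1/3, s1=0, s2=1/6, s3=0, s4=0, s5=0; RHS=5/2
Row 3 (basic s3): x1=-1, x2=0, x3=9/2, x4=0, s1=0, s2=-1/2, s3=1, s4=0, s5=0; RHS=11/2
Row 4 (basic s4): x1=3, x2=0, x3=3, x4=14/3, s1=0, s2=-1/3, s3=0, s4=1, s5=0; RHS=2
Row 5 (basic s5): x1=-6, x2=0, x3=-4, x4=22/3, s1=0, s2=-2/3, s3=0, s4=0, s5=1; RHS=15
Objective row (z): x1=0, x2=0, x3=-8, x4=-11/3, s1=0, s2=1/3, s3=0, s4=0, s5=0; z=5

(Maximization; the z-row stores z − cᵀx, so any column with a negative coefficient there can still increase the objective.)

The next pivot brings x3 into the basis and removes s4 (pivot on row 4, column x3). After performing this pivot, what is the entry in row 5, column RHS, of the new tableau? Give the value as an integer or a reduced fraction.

53/3

Pivot element is row 4, column x3: 3.
Normalize row 4: new (row 4, RHS) = 2/3 = 2/3.
row 5 ← row 5 − (-4)·(new row 4): 15 − (-4)·(2/3) = 53/3.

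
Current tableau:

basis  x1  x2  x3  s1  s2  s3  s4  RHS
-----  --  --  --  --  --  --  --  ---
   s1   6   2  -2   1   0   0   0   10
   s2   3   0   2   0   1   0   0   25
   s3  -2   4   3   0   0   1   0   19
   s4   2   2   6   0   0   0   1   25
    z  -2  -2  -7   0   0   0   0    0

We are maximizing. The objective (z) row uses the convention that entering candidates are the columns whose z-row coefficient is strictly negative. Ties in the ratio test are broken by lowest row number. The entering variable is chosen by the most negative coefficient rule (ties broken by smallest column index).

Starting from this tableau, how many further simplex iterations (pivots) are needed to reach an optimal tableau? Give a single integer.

1

pivot: x3 in, s4 out → z = 175/6
No improving column remains; optimal.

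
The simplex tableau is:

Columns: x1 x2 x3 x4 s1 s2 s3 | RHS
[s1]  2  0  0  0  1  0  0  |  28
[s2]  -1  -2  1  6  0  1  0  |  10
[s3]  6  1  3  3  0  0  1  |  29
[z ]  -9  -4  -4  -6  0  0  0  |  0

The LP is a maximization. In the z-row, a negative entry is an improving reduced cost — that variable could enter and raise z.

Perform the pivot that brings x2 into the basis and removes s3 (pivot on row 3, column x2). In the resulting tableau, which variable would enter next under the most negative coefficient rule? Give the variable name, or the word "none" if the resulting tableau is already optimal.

none

Pivot element 1. New z-row = old z-row − (-4)·(row 3/1).
Updated z-row coefficients: x1: 15, x2: 0, x3: 8, x4: 6, s1: 0, s2: 0, s3: 4.
No coefficient is strictly negative; the tableau after this pivot is optimal.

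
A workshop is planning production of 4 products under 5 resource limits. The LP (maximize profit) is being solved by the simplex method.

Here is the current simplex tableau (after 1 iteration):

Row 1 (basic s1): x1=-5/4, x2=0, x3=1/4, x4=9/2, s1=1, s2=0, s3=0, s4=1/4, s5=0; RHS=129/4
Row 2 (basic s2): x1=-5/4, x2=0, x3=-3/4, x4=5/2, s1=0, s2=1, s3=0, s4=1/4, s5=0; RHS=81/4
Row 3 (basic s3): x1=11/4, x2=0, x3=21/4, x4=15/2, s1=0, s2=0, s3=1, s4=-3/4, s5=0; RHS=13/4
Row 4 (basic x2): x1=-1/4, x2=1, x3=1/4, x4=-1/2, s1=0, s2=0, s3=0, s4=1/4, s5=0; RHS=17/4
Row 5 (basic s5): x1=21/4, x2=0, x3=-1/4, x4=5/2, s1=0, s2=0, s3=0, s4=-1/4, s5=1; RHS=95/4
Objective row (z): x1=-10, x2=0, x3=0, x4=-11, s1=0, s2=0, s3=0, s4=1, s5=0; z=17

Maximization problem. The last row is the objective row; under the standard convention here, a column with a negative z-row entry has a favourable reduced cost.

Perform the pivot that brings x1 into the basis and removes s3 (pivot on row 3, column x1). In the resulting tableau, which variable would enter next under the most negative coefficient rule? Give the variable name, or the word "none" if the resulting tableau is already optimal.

s4

Pivot element 11/4. New z-row = old z-row − (-10)·(row 3/(11/4)).
Updated z-row coefficients: x1: 0, x2: 0, x3: 210/11, x4: 179/11, s1: 0, s2: 0, s3: 40/11, s4: -19/11, s5: 0.
The most negative is -19/11 in column s4, so s4 would enter next.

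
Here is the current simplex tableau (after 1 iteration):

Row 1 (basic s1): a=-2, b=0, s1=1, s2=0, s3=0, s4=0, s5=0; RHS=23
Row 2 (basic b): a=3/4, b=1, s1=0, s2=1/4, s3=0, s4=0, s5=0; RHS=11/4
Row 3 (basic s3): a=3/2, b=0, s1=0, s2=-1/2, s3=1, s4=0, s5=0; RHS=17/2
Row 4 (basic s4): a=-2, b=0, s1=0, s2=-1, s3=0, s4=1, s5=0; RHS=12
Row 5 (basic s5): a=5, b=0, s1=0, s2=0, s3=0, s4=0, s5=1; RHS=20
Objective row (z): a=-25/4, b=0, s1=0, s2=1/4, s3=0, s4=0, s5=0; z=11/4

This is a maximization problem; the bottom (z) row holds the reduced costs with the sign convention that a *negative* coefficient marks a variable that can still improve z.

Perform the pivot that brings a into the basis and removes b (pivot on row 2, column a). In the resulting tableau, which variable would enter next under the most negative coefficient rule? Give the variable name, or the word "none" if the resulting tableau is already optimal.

none

Pivot element 3/4. New z-row = old z-row − (-25/4)·(row 2/(3/4)).
Updated z-row coefficients: a: 0, b: 25/3, s1: 0, s2: 7/3, s3: 0, s4: 0, s5: 0.
No coefficient is strictly negative; the tableau after this pivot is optimal.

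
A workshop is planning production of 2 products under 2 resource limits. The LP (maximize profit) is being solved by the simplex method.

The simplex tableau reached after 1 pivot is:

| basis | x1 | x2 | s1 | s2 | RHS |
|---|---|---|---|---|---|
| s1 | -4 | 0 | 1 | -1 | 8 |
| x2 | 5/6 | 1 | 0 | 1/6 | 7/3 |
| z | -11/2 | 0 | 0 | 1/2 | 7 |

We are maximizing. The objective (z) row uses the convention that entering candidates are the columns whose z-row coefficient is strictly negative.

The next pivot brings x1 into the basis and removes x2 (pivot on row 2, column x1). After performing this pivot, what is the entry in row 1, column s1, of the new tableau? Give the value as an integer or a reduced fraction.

1

Pivot element is row 2, column x1: 5/6.
Normalize row 2: new (row 2, s1) = 0/(5/6) = 0.
row 1 ← row 1 − (-4)·(new row 2): 1 − (-4)·0 = 1.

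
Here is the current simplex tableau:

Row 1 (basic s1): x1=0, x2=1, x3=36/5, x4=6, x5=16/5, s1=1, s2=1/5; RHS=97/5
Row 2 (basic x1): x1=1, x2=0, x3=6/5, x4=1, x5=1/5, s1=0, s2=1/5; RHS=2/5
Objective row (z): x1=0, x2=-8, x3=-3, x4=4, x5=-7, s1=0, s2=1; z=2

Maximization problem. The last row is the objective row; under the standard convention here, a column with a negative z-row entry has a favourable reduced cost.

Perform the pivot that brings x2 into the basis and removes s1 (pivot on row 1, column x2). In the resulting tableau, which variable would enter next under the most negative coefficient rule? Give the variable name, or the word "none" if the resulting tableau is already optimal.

Pivot element 1. New z-row = old z-row − (-8)·(row 1/1).
Updated z-row coefficients: x1: 0, x2: 0, x3: 273/5, x4: 52, x5: 93/5, s1: 8, s2: 13/5.
No coefficient is strictly negative; the tableau after this pivot is optimal.

none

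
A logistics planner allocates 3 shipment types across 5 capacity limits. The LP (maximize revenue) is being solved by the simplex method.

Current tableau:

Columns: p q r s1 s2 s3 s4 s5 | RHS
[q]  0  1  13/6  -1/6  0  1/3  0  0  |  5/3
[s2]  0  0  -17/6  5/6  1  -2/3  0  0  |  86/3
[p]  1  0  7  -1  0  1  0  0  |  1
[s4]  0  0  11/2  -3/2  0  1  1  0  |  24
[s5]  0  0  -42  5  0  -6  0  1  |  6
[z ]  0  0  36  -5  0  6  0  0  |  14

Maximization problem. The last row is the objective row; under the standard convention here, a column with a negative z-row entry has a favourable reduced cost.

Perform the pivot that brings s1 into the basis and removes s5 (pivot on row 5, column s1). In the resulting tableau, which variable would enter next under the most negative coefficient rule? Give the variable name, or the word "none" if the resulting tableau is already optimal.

Pivot element 5. New z-row = old z-row − (-5)·(row 5/5).
Updated z-row coefficients: p: 0, q: 0, r: -6, s1: 0, s2: 0, s3: 0, s4: 0, s5: 1.
The most negative is -6 in column r, so r would enter next.

r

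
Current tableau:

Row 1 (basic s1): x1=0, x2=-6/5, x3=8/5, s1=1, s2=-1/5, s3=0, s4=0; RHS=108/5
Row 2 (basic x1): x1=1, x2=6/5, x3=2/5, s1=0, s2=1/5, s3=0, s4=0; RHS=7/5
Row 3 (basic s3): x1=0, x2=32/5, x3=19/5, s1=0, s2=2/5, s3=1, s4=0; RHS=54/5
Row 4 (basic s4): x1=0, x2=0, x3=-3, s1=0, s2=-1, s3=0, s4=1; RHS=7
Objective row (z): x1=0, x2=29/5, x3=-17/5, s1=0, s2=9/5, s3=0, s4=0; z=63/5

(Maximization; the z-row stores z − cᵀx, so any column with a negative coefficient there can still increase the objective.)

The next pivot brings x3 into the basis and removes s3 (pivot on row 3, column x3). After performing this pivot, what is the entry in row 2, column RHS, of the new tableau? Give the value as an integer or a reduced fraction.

5/19

Pivot element is row 3, column x3: 19/5.
Normalize row 3: new (row 3, RHS) = (54/5)/(19/5) = 54/19.
row 2 ← row 2 − (2/5)·(new row 3): 7/5 − (2/5)·(54/19) = 5/19.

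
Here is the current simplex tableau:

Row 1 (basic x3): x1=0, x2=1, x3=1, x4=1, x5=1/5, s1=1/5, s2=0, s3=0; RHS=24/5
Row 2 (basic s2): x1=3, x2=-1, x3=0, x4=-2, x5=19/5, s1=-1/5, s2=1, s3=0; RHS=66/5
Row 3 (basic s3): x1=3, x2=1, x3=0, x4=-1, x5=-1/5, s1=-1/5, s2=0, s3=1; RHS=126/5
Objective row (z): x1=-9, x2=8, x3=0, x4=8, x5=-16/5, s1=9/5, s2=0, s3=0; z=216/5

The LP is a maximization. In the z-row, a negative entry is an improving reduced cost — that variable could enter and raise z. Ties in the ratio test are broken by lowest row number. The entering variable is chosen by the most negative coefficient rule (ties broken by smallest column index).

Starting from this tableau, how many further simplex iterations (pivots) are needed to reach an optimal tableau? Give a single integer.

1

pivot: x1 in, s2 out → z = 414/5
No improving column remains; optimal.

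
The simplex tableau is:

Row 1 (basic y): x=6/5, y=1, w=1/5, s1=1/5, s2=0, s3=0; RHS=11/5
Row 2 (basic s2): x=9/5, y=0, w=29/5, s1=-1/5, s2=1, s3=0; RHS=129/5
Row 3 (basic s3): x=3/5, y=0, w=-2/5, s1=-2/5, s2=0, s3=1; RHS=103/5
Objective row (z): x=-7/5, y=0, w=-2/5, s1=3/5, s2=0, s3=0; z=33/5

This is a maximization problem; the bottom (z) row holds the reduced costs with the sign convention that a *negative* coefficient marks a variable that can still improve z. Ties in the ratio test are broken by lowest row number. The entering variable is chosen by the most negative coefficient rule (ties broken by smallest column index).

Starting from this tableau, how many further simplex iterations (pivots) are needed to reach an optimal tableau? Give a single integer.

2

pivot: x in, y out → z = 55/6
pivot: w in, s2 out → z = 325/33
No improving column remains; optimal.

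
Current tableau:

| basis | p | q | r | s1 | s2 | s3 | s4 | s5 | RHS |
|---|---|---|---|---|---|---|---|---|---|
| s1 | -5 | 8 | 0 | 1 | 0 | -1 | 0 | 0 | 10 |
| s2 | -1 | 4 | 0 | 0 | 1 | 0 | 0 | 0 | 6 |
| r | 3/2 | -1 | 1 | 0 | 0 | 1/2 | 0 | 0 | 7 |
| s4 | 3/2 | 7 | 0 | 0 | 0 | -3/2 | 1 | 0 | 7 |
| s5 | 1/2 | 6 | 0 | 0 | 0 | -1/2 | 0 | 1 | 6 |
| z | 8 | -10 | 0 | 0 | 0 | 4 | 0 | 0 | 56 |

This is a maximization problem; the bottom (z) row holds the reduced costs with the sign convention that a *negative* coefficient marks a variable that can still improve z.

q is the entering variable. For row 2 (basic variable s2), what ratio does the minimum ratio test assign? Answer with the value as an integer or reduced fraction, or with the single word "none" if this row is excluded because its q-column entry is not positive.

3/2

Ratio = RHS / (q entry) = 6 / 4 = 3/2.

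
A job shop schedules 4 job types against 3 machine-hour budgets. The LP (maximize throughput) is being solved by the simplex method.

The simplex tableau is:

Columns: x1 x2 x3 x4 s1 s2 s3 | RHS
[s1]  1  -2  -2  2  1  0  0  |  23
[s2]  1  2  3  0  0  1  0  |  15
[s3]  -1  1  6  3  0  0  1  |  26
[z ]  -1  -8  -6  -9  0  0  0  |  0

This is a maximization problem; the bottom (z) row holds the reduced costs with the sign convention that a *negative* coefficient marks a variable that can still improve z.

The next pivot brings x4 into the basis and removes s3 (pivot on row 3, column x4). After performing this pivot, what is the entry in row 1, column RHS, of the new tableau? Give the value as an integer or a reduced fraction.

Pivot element is row 3, column x4: 3.
Normalize row 3: new (row 3, RHS) = 26/3 = 26/3.
row 1 ← row 1 − 2·(new row 3): 23 − 2·(26/3) = 17/3.

17/3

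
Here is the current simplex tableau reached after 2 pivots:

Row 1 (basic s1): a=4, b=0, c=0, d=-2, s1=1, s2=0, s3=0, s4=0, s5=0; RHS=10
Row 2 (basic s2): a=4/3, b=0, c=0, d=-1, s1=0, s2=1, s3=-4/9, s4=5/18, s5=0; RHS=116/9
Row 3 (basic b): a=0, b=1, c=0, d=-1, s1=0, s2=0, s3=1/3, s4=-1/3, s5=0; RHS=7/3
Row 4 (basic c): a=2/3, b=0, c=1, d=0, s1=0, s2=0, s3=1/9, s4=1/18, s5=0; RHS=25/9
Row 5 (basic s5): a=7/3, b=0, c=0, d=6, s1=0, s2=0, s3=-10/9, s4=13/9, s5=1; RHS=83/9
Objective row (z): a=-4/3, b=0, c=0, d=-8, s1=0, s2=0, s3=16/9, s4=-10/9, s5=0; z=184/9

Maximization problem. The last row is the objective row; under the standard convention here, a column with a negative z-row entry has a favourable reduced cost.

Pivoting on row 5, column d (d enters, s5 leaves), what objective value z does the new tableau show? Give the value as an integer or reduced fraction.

884/27

Minimum ratio for d: (83/9)/6 = 83/54.
z changes by −(z-row coeff of d)·ratio = −(-8)·(83/54) = 332/27.
New z = 184/9 + (332/27) = 884/27.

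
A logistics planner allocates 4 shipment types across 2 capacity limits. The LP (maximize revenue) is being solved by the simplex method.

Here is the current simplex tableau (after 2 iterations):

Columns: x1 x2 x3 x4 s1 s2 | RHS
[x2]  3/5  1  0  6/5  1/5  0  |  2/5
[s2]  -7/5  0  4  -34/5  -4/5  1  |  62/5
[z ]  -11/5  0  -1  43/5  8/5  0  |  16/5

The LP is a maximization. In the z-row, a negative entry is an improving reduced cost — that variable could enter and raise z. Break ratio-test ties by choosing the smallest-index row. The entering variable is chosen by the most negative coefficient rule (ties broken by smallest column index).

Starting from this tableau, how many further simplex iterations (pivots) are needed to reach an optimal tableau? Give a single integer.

pivot: x1 in, x2 out → z = 14/3
pivot: x3 in, s2 out → z = 8
No improving column remains; optimal.

2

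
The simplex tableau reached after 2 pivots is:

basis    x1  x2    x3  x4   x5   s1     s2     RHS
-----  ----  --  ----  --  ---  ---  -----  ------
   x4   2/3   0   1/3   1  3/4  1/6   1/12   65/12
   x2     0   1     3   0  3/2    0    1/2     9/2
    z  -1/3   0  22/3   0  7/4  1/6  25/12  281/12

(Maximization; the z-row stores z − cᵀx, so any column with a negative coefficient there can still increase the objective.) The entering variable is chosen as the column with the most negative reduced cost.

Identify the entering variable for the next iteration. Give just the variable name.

Objective-row coefficients: x1: -1/3, x2: 0, x3: 22/3, x4: 0, x5: 7/4, s1: 1/6, s2: 25/12.
The most negative is -1/3 in column x1, so x1 enters.

x1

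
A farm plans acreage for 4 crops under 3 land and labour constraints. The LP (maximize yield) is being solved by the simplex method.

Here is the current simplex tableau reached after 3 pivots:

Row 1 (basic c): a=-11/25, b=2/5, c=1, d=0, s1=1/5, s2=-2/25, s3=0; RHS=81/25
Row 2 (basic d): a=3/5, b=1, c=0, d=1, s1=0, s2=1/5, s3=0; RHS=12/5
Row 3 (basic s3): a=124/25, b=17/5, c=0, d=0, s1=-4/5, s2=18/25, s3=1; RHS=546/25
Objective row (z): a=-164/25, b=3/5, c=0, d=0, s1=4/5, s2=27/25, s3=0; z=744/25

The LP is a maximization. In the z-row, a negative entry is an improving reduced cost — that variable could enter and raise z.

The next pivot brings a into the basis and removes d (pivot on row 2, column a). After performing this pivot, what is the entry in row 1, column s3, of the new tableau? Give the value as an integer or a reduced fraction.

Pivot element is row 2, column a: 3/5.
Normalize row 2: new (row 2, s3) = 0/(3/5) = 0.
row 1 ← row 1 − (-11/25)·(new row 2): 0 − (-11/25)·0 = 0.

0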